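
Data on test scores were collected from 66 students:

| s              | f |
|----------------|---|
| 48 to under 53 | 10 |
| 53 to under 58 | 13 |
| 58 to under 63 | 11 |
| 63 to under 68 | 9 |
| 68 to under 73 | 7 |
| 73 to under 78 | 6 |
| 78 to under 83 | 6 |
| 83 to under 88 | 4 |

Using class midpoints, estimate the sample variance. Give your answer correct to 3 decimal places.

115.012

Midpoints: 50.5, 55.5, 60.5, 65.5, 70.5, 75.5, 80.5, 85.5
n = 66, Σfm = 4253, mean = 64.4394
Σfm² = 281536.5
Σf(m − x̄)² = Σfm² − (Σfm)²/n = 281536.5 − 4253²/66 = 7475.7576
Sample variance = 7475.7576 / 65 = 115.0117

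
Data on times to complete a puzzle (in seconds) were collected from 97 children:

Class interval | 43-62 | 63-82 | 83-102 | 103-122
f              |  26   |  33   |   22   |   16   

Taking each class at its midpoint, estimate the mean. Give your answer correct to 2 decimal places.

Midpoints: 52.5, 72.5, 92.5, 112.5
Σfm = 26×52.5 + 33×72.5 + 22×92.5 + 16×112.5 = 7592.5
n = Σf = 97
Mean = 7592.5 / 97 = 78.2732

78.27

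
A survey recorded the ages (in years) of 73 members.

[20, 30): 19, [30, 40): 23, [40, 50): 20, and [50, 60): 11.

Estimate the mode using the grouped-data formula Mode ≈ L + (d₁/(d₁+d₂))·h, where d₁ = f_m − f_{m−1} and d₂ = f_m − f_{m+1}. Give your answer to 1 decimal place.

Modal class: [30, 40) (highest frequency 23).
d₁ = 23 − 19 = 4, d₂ = 23 − 20 = 3
Mode ≈ 30 + (4/(4+3)) × 10 = 30 + 5.7143 = 35.7143

35.7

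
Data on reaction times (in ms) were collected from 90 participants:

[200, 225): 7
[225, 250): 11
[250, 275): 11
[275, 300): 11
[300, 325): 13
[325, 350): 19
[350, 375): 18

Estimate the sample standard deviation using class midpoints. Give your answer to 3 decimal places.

Midpoints: 212.5, 237.5, 262.5, 287.5, 312.5, 337.5, 362.5
n = 90, Σfm = 27150, mean = 301.6667
Σfm² = 8402812.5
Σf(m − x̄)² = Σfm² − (Σfm)²/n = 8402812.5 − 27150²/90 = 212562.5000
Sample variance = 212562.5000 / 89 = 2388.3427
Standard deviation = √2388.3427 = 48.8707

48.871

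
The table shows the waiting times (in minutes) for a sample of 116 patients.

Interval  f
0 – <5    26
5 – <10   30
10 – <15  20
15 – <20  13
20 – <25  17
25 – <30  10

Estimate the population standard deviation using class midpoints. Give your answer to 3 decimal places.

Midpoints: 2.5, 7.5, 12.5, 17.5, 22.5, 27.5
n = 116, Σfm = 1425, mean = 12.2845
Σfm² = 25125
Σf(m − x̄)² = Σfm² − (Σfm)²/n = 25125 − 1425²/116 = 7619.6121
Population variance = 7619.6121 / 116 = 65.6863
Standard deviation = √65.6863 = 8.1047

8.105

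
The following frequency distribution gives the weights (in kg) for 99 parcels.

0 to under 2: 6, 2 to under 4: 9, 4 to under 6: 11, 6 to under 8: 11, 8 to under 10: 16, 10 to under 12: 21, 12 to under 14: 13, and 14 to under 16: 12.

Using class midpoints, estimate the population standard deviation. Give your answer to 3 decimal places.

Midpoints: 1, 3, 5, 7, 9, 11, 13, 15
n = 99, Σfm = 889, mean = 8.9798
Σfm² = 9635
Σf(m − x̄)² = Σfm² − (Σfm)²/n = 9635 − 889²/99 = 1651.9596
Population variance = 1651.9596 / 99 = 16.6865
Standard deviation = √16.6865 = 4.0849

4.085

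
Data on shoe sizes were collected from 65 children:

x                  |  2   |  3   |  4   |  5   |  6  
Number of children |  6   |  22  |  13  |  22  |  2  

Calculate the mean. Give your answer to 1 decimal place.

Values: 2, 3, 4, 5, 6
Σfx = 6×2 + 22×3 + 13×4 + 22×5 + 2×6 = 252
n = Σf = 65
Mean = 252 / 65 = 3.8769

3.9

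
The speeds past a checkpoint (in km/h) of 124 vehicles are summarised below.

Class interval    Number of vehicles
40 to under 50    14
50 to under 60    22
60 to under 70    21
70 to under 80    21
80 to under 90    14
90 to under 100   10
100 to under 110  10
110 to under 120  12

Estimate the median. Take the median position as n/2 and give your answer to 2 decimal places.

Cumulative frequencies: 14, 36, 57, 78, 92, 102, 112, 124
n = 124; position = n/2 = 62.
This falls in the class 70 to under 80: L = 70, F = 57, f = 21, h = 10.
Median ≈ 70 + ((62 − 57) / 21) × 10 = 72.3810

72.38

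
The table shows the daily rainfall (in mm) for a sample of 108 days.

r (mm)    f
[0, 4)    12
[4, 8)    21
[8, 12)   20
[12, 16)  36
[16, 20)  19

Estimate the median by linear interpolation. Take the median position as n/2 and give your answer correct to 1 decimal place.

12.1

Cumulative frequencies: 12, 33, 53, 89, 108
n = 108; position = n/2 = 54.
This falls in the class [12, 16): L = 12, F = 53, f = 36, h = 4.
Median ≈ 12 + ((54 − 53) / 36) × 4 = 12.1111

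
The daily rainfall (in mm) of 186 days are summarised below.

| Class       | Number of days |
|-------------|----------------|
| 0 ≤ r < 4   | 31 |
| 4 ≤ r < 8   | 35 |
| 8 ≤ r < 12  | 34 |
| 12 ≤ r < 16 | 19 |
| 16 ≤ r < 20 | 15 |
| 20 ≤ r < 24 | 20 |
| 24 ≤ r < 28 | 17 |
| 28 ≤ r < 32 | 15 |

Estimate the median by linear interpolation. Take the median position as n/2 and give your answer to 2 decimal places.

11.18

Cumulative frequencies: 31, 66, 100, 119, 134, 154, 171, 186
n = 186; position = n/2 = 93.
This falls in the class 8 ≤ r < 12: L = 8, F = 66, f = 34, h = 4.
Median ≈ 8 + ((93 − 66) / 34) × 4 = 11.1765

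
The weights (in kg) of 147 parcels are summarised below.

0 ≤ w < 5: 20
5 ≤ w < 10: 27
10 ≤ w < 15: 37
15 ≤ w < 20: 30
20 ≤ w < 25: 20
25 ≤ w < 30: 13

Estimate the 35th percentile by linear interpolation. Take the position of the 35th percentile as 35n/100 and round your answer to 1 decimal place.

10.6

Cumulative frequencies: 20, 47, 84, 114, 134, 147
n = 147; position = 35n/100 = 51.45.
This falls in the class 10 ≤ w < 15: L = 10, F = 47, f = 37, h = 5.
35th percentile ≈ 10 + ((51.45 − 47) / 37) × 5 = 10.6014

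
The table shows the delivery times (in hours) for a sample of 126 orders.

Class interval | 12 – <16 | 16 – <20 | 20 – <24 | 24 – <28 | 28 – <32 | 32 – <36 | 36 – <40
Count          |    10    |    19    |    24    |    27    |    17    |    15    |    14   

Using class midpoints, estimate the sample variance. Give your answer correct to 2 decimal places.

50.29

Midpoints: 14, 18, 22, 26, 30, 34, 38
n = 126, Σfm = 3264, mean = 25.9048
Σfm² = 90840
Σf(m − x̄)² = Σfm² − (Σfm)²/n = 90840 − 3264²/126 = 6286.8571
Sample variance = 6286.8571 / 125 = 50.2949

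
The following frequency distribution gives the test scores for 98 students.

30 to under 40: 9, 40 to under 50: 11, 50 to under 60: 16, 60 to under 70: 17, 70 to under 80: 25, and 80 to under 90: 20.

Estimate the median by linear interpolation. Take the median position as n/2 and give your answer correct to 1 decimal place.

67.6

Cumulative frequencies: 9, 20, 36, 53, 78, 98
n = 98; position = n/2 = 49.
This falls in the class 60 to under 70: L = 60, F = 36, f = 17, h = 10.
Median ≈ 60 + ((49 − 36) / 17) × 10 = 67.6471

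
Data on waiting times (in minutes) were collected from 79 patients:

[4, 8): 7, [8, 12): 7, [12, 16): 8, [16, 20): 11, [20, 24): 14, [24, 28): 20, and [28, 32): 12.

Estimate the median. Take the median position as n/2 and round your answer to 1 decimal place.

Cumulative frequencies: 7, 14, 22, 33, 47, 67, 79
n = 79; position = n/2 = 39.5.
This falls in the class [20, 24): L = 20, F = 33, f = 14, h = 4.
Median ≈ 20 + ((39.5 − 33) / 14) × 4 = 21.8571

21.9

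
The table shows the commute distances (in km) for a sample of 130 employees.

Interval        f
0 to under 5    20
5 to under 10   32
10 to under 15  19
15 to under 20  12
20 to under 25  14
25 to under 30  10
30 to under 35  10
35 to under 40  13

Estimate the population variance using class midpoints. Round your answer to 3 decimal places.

Midpoints: 2.5, 7.5, 12.5, 17.5, 22.5, 27.5, 32.5, 37.5
n = 130, Σfm = 2140, mean = 16.4615
Σfm² = 52062.5
Σf(m − x̄)² = Σfm² − (Σfm)²/n = 52062.5 − 2140²/130 = 16834.8077
Population variance = 16834.8077 / 130 = 129.4985

129.499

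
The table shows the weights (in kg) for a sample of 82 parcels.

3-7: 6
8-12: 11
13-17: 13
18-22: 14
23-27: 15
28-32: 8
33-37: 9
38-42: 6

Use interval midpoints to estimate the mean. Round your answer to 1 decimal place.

21.8

Midpoints: 5, 10, 15, 20, 25, 30, 35, 40
Σfm = 6×5 + 11×10 + 13×15 + 14×20 + 15×25 + 8×30 + 9×35 + 6×40 = 1785
n = Σf = 82
Mean = 1785 / 82 = 21.7683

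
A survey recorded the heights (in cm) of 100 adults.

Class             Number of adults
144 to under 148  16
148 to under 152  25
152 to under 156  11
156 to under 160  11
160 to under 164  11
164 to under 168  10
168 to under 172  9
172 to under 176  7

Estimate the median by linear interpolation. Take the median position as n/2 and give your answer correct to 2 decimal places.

155.27

Cumulative frequencies: 16, 41, 52, 63, 74, 84, 93, 100
n = 100; position = n/2 = 50.
This falls in the class 152 to under 156: L = 152, F = 41, f = 11, h = 4.
Median ≈ 152 + ((50 − 41) / 11) × 4 = 155.2727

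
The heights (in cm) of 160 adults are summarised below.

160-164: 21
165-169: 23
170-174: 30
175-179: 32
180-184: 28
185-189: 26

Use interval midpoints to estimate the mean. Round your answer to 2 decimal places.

Midpoints: 162, 167, 172, 177, 182, 187
Σfm = 21×162 + 23×167 + 30×172 + 32×177 + 28×182 + 26×187 = 28025
n = Σf = 160
Mean = 28025 / 160 = 175.1562

175.16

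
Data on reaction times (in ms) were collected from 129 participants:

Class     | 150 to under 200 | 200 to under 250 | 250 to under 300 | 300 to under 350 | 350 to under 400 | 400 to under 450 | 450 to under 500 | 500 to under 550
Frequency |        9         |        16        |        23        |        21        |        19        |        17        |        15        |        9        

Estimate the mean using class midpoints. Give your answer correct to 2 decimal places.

345.16

Midpoints: 175, 225, 275, 325, 375, 425, 475, 525
Σfm = 9×175 + 16×225 + 23×275 + 21×325 + 19×375 + 17×425 + 15×475 + 9×525 = 44525
n = Σf = 129
Mean = 44525 / 129 = 345.1550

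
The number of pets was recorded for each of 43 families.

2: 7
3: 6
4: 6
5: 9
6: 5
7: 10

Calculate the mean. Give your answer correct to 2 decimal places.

4.67

Values: 2, 3, 4, 5, 6, 7
Σfx = 7×2 + 6×3 + 6×4 + 9×5 + 5×6 + 10×7 = 201
n = Σf = 43
Mean = 201 / 43 = 4.6744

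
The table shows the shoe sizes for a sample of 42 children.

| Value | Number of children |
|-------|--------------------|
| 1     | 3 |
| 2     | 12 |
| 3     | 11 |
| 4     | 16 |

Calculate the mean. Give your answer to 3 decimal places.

2.952

Values: 1, 2, 3, 4
Σfx = 3×1 + 12×2 + 11×3 + 16×4 = 124
n = Σf = 42
Mean = 124 / 42 = 2.9524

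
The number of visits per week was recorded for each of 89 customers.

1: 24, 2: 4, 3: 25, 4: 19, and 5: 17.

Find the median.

3

Cumulative frequencies: 24, 28, 53, 72, 89
n = 89, so the median is the value in position (n+1)/2 = 45.
Position 45 falls at value 3.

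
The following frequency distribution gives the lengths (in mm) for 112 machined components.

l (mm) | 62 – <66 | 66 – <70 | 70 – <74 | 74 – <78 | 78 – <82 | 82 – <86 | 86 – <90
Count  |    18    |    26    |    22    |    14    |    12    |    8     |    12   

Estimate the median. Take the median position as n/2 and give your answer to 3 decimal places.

72.182

Cumulative frequencies: 18, 44, 66, 80, 92, 100, 112
n = 112; position = n/2 = 56.
This falls in the class 70 – <74: L = 70, F = 44, f = 22, h = 4.
Median ≈ 70 + ((56 − 44) / 22) × 4 = 72.1818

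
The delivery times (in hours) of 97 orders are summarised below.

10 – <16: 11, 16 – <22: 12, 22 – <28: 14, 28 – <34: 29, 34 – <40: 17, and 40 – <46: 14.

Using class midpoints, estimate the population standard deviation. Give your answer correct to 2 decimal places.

9.18

Midpoints: 13, 19, 25, 31, 37, 43
n = 97, Σfm = 2851, mean = 29.3918
Σfm² = 91969
Σf(m − x̄)² = Σfm² − (Σfm)²/n = 91969 − 2851²/97 = 8173.1134
Population variance = 8173.1134 / 97 = 84.2589
Standard deviation = √84.2589 = 9.1793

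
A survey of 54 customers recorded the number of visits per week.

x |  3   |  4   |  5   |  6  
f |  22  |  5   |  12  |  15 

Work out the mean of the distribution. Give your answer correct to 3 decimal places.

4.370

Values: 3, 4, 5, 6
Σfx = 22×3 + 5×4 + 12×5 + 15×6 = 236
n = Σf = 54
Mean = 236 / 54 = 4.3704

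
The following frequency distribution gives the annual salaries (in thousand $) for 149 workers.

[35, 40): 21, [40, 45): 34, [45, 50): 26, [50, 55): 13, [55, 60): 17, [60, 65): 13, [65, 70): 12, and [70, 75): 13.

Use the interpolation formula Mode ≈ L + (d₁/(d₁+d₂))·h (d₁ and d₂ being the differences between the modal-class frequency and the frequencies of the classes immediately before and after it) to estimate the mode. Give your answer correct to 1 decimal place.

Modal class: [40, 45) (highest frequency 34).
d₁ = 34 − 21 = 13, d₂ = 34 − 26 = 8
Mode ≈ 40 + (13/(13+8)) × 5 = 40 + 3.0952 = 43.0952

43.1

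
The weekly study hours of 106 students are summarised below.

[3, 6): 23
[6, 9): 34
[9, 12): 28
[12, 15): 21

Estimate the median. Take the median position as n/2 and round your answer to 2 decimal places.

8.65

Cumulative frequencies: 23, 57, 85, 106
n = 106; position = n/2 = 53.
This falls in the class [6, 9): L = 6, F = 23, f = 34, h = 3.
Median ≈ 6 + ((53 − 23) / 34) × 3 = 8.6471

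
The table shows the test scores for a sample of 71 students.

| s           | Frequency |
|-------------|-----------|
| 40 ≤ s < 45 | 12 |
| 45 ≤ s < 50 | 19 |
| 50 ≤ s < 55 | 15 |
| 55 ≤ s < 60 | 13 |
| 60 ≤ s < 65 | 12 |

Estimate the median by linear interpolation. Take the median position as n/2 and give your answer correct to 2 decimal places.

51.50

Cumulative frequencies: 12, 31, 46, 59, 71
n = 71; position = n/2 = 35.5.
This falls in the class 50 ≤ s < 55: L = 50, F = 31, f = 15, h = 5.
Median ≈ 50 + ((35.5 − 31) / 15) × 5 = 51.5000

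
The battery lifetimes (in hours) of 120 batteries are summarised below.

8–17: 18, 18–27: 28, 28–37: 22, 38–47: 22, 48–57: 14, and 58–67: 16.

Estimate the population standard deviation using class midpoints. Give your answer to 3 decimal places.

Midpoints: 12.5, 22.5, 32.5, 42.5, 52.5, 62.5
n = 120, Σfm = 4240, mean = 35.3333
Σfm² = 181050
Σf(m − x̄)² = Σfm² − (Σfm)²/n = 181050 − 4240²/120 = 31236.6667
Population variance = 31236.6667 / 120 = 260.3056
Standard deviation = √260.3056 = 16.1340

16.134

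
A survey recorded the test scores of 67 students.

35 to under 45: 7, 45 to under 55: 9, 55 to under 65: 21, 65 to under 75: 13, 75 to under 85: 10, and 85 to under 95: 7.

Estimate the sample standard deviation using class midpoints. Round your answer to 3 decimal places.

Midpoints: 40, 50, 60, 70, 80, 90
n = 67, Σfm = 4330, mean = 64.6269
Σfm² = 293700
Σf(m − x̄)² = Σfm² − (Σfm)²/n = 293700 − 4330²/67 = 13865.6716
Sample variance = 13865.6716 / 66 = 210.0859
Standard deviation = √210.0859 = 14.4943

14.494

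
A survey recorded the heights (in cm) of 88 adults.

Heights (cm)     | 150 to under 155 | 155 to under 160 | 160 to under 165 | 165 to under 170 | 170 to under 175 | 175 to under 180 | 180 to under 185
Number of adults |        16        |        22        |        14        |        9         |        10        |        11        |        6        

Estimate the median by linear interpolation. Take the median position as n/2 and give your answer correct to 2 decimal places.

Cumulative frequencies: 16, 38, 52, 61, 71, 82, 88
n = 88; position = n/2 = 44.
This falls in the class 160 to under 165: L = 160, F = 38, f = 14, h = 5.
Median ≈ 160 + ((44 − 38) / 14) × 5 = 162.1429

162.14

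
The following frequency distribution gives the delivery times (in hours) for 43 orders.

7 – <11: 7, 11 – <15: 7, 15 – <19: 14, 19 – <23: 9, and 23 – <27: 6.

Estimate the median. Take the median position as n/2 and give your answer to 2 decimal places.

17.14

Cumulative frequencies: 7, 14, 28, 37, 43
n = 43; position = n/2 = 21.5.
This falls in the class 15 – <19: L = 15, F = 14, f = 14, h = 4.
Median ≈ 15 + ((21.5 − 14) / 14) × 4 = 17.1429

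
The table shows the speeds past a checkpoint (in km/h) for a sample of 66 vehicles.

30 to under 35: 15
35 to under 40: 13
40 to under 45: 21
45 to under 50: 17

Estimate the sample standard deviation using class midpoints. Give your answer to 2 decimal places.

Midpoints: 32.5, 37.5, 42.5, 47.5
n = 66, Σfm = 2675, mean = 40.5303
Σfm² = 110412.5
Σf(m − x̄)² = Σfm² − (Σfm)²/n = 110412.5 − 2675²/66 = 1993.9394
Sample variance = 1993.9394 / 65 = 30.6760
Standard deviation = √30.6760 = 5.5386

5.54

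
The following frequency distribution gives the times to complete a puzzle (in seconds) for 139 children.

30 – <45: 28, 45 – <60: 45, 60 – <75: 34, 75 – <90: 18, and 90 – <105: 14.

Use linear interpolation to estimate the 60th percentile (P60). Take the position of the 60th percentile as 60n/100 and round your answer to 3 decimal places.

Cumulative frequencies: 28, 73, 107, 125, 139
n = 139; position = 60n/100 = 83.4.
This falls in the class 60 – <75: L = 60, F = 73, f = 34, h = 15.
60th percentile ≈ 60 + ((83.4 − 73) / 34) × 15 = 64.5882

64.588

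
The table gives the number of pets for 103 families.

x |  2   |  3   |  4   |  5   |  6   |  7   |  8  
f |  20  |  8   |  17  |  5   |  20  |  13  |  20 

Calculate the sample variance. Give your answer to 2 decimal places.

4.70

Values: 2, 3, 4, 5, 6, 7, 8
n = 103, Σfx = 528, mean = 5.1262
Σfx² = 3186
Σf(x − x̄)² = Σfx² − (Σfx)²/n = 3186 − 528²/103 = 479.3592
Sample variance = 479.3592 / 102 = 4.6996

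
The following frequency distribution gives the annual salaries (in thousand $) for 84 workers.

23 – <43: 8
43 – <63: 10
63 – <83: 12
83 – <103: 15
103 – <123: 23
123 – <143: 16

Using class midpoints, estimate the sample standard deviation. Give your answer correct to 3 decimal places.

Midpoints: 33, 53, 73, 93, 113, 133
n = 84, Σfm = 7792, mean = 92.7619
Σfm² = 807196
Σf(m − x̄)² = Σfm² − (Σfm)²/n = 807196 − 7792²/84 = 84395.2381
Sample variance = 84395.2381 / 83 = 1016.8101
Standard deviation = √1016.8101 = 31.8875

31.887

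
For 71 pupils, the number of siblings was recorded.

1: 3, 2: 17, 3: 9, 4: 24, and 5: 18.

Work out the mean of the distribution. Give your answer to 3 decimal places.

Values: 1, 2, 3, 4, 5
Σfx = 3×1 + 17×2 + 9×3 + 24×4 + 18×5 = 250
n = Σf = 71
Mean = 250 / 71 = 3.5211

3.521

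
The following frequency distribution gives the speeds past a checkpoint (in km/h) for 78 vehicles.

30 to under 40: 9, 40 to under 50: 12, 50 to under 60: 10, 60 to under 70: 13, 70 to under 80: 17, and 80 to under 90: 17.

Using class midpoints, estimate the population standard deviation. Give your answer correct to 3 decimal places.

16.898

Midpoints: 35, 45, 55, 65, 75, 85
n = 78, Σfm = 4970, mean = 63.7179
Σfm² = 338950
Σf(m − x̄)² = Σfm² − (Σfm)²/n = 338950 − 4970²/78 = 22271.7949
Population variance = 22271.7949 / 78 = 285.5358
Standard deviation = √285.5358 = 16.8978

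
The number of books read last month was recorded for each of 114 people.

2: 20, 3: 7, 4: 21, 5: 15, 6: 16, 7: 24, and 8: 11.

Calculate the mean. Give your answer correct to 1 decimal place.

5.0

Values: 2, 3, 4, 5, 6, 7, 8
Σfx = 20×2 + 7×3 + 21×4 + 15×5 + 16×6 + 24×7 + 11×8 = 572
n = Σf = 114
Mean = 572 / 114 = 5.0175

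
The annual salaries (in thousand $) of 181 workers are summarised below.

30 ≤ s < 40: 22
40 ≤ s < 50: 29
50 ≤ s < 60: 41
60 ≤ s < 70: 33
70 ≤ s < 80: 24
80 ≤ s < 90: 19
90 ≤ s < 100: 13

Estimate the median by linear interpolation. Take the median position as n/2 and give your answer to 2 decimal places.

Cumulative frequencies: 22, 51, 92, 125, 149, 168, 181
n = 181; position = n/2 = 90.5.
This falls in the class 50 ≤ s < 60: L = 50, F = 51, f = 41, h = 10.
Median ≈ 50 + ((90.5 − 51) / 41) × 10 = 59.6341

59.63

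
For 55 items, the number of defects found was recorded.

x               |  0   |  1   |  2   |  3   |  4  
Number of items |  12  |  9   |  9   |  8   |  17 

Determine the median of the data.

Cumulative frequencies: 12, 21, 30, 38, 55
n = 55, so the median is the value in position (n+1)/2 = 28.
Position 28 falls at value 2.

2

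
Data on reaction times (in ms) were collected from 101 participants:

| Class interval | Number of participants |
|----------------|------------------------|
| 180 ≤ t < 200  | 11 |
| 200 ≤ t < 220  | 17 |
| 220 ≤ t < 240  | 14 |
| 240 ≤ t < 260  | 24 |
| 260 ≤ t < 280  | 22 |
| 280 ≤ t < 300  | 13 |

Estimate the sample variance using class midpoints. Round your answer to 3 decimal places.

976.871

Midpoints: 190, 210, 230, 250, 270, 290
n = 101, Σfm = 24590, mean = 243.4653
Σfm² = 6084500
Σf(m − x̄)² = Σfm² − (Σfm)²/n = 6084500 − 24590²/101 = 97687.1287
Sample variance = 97687.1287 / 100 = 976.8713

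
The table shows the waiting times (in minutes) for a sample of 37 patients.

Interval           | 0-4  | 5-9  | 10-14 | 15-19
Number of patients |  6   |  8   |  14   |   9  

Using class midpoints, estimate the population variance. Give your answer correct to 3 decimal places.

25.493

Midpoints: 2, 7, 12, 17
n = 37, Σfm = 389, mean = 10.5135
Σfm² = 5033
Σf(m − x̄)² = Σfm² − (Σfm)²/n = 5033 − 389²/37 = 943.2432
Population variance = 943.2432 / 37 = 25.4931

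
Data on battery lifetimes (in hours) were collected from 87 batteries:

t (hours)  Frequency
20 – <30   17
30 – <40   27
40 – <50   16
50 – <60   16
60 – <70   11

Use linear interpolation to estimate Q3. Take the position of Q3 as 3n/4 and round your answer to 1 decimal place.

Cumulative frequencies: 17, 44, 60, 76, 87
n = 87; position = 3n/4 = 65.25.
This falls in the class 50 – <60: L = 50, F = 60, f = 16, h = 10.
Upper quartile ≈ 50 + ((65.25 − 60) / 16) × 10 = 53.2812

53.3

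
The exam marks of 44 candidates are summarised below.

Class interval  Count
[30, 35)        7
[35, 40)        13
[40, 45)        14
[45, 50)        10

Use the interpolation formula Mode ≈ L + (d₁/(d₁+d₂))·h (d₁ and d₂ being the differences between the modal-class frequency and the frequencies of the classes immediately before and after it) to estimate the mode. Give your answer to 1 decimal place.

Modal class: [40, 45) (highest frequency 14).
d₁ = 14 − 13 = 1, d₂ = 14 − 10 = 4
Mode ≈ 40 + (1/(1+4)) × 5 = 40 + 1.0000 = 41.0000

41.0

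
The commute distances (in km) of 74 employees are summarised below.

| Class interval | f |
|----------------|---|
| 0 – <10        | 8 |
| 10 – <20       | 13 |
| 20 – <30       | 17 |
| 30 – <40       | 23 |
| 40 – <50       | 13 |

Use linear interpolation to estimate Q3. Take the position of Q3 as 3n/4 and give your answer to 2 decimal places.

37.61

Cumulative frequencies: 8, 21, 38, 61, 74
n = 74; position = 3n/4 = 55.5.
This falls in the class 30 – <40: L = 30, F = 38, f = 23, h = 10.
Upper quartile ≈ 30 + ((55.5 − 38) / 23) × 10 = 37.6087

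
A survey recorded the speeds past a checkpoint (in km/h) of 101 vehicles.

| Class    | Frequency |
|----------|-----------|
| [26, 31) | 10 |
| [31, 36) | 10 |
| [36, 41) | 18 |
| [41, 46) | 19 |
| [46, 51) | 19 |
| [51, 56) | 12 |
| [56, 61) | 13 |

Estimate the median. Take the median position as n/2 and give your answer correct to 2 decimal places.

44.29

Cumulative frequencies: 10, 20, 38, 57, 76, 88, 101
n = 101; position = n/2 = 50.5.
This falls in the class [41, 46): L = 41, F = 38, f = 19, h = 5.
Median ≈ 41 + ((50.5 − 38) / 19) × 5 = 44.2895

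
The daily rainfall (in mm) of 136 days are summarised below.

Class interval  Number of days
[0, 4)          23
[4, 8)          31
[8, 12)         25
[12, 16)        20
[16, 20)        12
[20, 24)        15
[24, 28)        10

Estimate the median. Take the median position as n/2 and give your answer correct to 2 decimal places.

Cumulative frequencies: 23, 54, 79, 99, 111, 126, 136
n = 136; position = n/2 = 68.
This falls in the class [8, 12): L = 8, F = 54, f = 25, h = 4.
Median ≈ 8 + ((68 − 54) / 25) × 4 = 10.2400

10.24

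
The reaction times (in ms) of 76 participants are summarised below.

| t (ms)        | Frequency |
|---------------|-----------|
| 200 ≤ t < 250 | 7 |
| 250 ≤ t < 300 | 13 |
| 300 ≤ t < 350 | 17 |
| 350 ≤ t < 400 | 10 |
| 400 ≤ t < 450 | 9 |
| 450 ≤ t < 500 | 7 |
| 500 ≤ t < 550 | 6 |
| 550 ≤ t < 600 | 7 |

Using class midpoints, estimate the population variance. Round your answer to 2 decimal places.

Midpoints: 225, 275, 325, 375, 425, 475, 525, 575
n = 76, Σfm = 28750, mean = 378.2895
Σfm² = 11712500
Σf(m − x̄)² = Σfm² − (Σfm)²/n = 11712500 − 28750²/76 = 836677.6316
Population variance = 836677.6316 / 76 = 11008.9162

11008.92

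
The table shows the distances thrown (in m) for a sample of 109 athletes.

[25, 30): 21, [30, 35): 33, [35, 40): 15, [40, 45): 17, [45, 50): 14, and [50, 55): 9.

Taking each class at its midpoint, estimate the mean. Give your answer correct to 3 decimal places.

37.362

Midpoints: 27.5, 32.5, 37.5, 42.5, 47.5, 52.5
Σfm = 21×27.5 + 33×32.5 + 15×37.5 + 17×42.5 + 14×47.5 + 9×52.5 = 4072.5
n = Σf = 109
Mean = 4072.5 / 109 = 37.3624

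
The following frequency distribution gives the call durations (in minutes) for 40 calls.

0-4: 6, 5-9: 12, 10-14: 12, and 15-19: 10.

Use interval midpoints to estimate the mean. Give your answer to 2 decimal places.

Midpoints: 2, 7, 12, 17
Σfm = 6×2 + 12×7 + 12×12 + 10×17 = 410
n = Σf = 40
Mean = 410 / 40 = 10.2500

10.25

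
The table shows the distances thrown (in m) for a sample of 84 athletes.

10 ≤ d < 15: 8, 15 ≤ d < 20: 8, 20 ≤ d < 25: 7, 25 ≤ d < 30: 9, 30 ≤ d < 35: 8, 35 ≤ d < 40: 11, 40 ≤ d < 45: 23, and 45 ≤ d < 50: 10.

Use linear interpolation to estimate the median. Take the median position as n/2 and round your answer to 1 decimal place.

35.9

Cumulative frequencies: 8, 16, 23, 32, 40, 51, 74, 84
n = 84; position = n/2 = 42.
This falls in the class 35 ≤ d < 40: L = 35, F = 40, f = 11, h = 5.
Median ≈ 35 + ((42 − 40) / 11) × 5 = 35.9091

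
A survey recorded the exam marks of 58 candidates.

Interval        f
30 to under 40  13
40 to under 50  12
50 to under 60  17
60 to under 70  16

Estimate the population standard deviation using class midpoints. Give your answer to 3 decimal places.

Midpoints: 35, 45, 55, 65
n = 58, Σfm = 2970, mean = 51.2069
Σfm² = 159250
Σf(m − x̄)² = Σfm² − (Σfm)²/n = 159250 − 2970²/58 = 7165.5172
Population variance = 7165.5172 / 58 = 123.5434
Standard deviation = √123.5434 = 11.1150

11.115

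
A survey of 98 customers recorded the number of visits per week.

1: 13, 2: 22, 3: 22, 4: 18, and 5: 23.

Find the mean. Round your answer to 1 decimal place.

Values: 1, 2, 3, 4, 5
Σfx = 13×1 + 22×2 + 22×3 + 18×4 + 23×5 = 310
n = Σf = 98
Mean = 310 / 98 = 3.1633

3.2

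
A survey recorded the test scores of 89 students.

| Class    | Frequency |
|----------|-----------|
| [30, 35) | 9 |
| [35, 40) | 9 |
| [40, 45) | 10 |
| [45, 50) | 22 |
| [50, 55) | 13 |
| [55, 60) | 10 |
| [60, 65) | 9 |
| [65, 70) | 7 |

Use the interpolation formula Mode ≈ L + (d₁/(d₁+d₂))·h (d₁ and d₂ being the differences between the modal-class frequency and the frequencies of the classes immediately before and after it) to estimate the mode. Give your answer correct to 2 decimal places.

47.86

Modal class: [45, 50) (highest frequency 22).
d₁ = 22 − 10 = 12, d₂ = 22 − 13 = 9
Mode ≈ 45 + (12/(12+9)) × 5 = 45 + 2.8571 = 47.8571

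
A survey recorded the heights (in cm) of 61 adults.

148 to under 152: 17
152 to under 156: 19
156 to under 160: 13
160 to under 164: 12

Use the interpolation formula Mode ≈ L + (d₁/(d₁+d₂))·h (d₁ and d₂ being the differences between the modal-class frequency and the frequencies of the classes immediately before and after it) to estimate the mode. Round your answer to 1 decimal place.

153.0

Modal class: 152 to under 156 (highest frequency 19).
d₁ = 19 − 17 = 2, d₂ = 19 − 13 = 6
Mode ≈ 152 + (2/(2+6)) × 4 = 152 + 1.0000 = 153.0000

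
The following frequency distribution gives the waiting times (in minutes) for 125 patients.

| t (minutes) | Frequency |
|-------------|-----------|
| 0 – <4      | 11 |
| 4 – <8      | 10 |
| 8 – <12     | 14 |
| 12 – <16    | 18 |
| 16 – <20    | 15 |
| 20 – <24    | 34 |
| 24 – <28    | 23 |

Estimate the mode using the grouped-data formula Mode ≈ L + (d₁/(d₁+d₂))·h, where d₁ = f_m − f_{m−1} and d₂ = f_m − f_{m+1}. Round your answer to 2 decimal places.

22.53

Modal class: 20 – <24 (highest frequency 34).
d₁ = 34 − 15 = 19, d₂ = 34 − 23 = 11
Mode ≈ 20 + (19/(19+11)) × 4 = 20 + 2.5333 = 22.5333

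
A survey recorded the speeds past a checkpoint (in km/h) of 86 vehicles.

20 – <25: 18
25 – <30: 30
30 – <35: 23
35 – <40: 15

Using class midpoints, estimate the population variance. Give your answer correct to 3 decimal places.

Midpoints: 22.5, 27.5, 32.5, 37.5
n = 86, Σfm = 2540, mean = 29.5349
Σfm² = 77187.5
Σf(m − x̄)² = Σfm² − (Σfm)²/n = 77187.5 − 2540²/86 = 2168.8953
Population variance = 2168.8953 / 86 = 25.2197

25.220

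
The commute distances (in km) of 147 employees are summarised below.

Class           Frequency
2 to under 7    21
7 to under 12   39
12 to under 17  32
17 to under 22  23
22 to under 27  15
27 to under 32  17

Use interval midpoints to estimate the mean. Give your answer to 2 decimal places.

15.28

Midpoints: 4.5, 9.5, 14.5, 19.5, 24.5, 29.5
Σfm = 21×4.5 + 39×9.5 + 32×14.5 + 23×19.5 + 15×24.5 + 17×29.5 = 2246.5
n = Σf = 147
Mean = 2246.5 / 147 = 15.2823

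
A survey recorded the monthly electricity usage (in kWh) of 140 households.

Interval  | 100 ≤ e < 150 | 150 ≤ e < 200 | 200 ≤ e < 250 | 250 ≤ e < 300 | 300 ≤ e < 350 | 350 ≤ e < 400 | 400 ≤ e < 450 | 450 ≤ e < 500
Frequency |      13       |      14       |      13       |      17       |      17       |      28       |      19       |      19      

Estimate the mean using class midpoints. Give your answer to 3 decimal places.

Midpoints: 125, 175, 225, 275, 325, 375, 425, 475
Σfm = 13×125 + 14×175 + 13×225 + 17×275 + 17×325 + 28×375 + 19×425 + 19×475 = 44800
n = Σf = 140
Mean = 44800 / 140 = 320.0000

320.000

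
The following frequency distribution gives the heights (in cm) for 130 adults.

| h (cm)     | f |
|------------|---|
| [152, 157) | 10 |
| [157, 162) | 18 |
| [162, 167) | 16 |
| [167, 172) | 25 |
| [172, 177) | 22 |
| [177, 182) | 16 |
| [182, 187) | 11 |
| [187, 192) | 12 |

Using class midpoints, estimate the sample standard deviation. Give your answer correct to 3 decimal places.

Midpoints: 154.5, 159.5, 164.5, 169.5, 174.5, 179.5, 184.5, 189.5
n = 130, Σfm = 22300, mean = 171.5385
Σfm² = 3838642.5
Σf(m − x̄)² = Σfm² − (Σfm)²/n = 3838642.5 − 22300²/130 = 13334.8077
Sample variance = 13334.8077 / 129 = 103.3706
Standard deviation = √103.3706 = 10.1671

10.167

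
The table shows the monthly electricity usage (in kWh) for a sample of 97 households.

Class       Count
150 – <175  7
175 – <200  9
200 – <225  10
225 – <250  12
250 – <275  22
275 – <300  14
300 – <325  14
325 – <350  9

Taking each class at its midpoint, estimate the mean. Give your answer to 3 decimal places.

257.861

Midpoints: 162.5, 187.5, 212.5, 237.5, 262.5, 287.5, 312.5, 337.5
Σfm = 7×162.5 + 9×187.5 + 10×212.5 + 12×237.5 + 22×262.5 + 14×287.5 + 14×312.5 + 9×337.5 = 25012.5
n = Σf = 97
Mean = 25012.5 / 97 = 257.8608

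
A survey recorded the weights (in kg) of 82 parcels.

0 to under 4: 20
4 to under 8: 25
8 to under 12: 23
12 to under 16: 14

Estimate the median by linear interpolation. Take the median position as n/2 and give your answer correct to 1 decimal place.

Cumulative frequencies: 20, 45, 68, 82
n = 82; position = n/2 = 41.
This falls in the class 4 to under 8: L = 4, F = 20, f = 25, h = 4.
Median ≈ 4 + ((41 − 20) / 25) × 4 = 7.3600

7.4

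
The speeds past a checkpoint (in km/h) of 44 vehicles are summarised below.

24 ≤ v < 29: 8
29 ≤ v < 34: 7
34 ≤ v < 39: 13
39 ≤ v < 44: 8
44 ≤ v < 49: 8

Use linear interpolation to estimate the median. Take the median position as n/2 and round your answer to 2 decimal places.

36.69

Cumulative frequencies: 8, 15, 28, 36, 44
n = 44; position = n/2 = 22.
This falls in the class 34 ≤ v < 39: L = 34, F = 15, f = 13, h = 5.
Median ≈ 34 + ((22 − 15) / 13) × 5 = 36.6923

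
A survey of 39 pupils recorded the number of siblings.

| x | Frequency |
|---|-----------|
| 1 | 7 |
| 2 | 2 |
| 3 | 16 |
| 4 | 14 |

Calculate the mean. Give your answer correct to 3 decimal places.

2.949

Values: 1, 2, 3, 4
Σfx = 7×1 + 2×2 + 16×3 + 14×4 = 115
n = Σf = 39
Mean = 115 / 39 = 2.9487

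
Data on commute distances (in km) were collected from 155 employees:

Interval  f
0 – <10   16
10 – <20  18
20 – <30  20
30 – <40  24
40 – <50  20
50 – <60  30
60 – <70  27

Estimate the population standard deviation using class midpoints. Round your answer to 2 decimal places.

19.64

Midpoints: 5, 15, 25, 35, 45, 55, 65
n = 155, Σfm = 5995, mean = 38.6774
Σfm² = 291675
Σf(m − x̄)² = Σfm² − (Σfm)²/n = 291675 − 5995²/155 = 59803.8710
Population variance = 59803.8710 / 155 = 385.8314
Standard deviation = √385.8314 = 19.6426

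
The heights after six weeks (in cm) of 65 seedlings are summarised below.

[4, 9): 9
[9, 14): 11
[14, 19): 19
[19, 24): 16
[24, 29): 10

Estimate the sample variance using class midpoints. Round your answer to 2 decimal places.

39.94

Midpoints: 6.5, 11.5, 16.5, 21.5, 26.5
n = 65, Σfm = 1107.5, mean = 17.0385
Σfm² = 21426.25
Σf(m − x̄)² = Σfm² − (Σfm)²/n = 21426.25 − 1107.5²/65 = 2556.1538
Sample variance = 2556.1538 / 64 = 39.9399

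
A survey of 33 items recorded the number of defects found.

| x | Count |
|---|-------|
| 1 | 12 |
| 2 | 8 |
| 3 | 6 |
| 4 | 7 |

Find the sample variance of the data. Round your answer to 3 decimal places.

Values: 1, 2, 3, 4
n = 33, Σfx = 74, mean = 2.2424
Σfx² = 210
Σf(x − x̄)² = Σfx² − (Σfx)²/n = 210 − 74²/33 = 44.0606
Sample variance = 44.0606 / 32 = 1.3769

1.377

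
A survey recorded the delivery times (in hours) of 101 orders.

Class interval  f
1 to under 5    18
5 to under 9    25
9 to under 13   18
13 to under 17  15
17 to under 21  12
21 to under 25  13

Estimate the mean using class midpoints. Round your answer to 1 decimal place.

11.7

Midpoints: 3, 7, 11, 15, 19, 23
Σfm = 18×3 + 25×7 + 18×11 + 15×15 + 12×19 + 13×23 = 1179
n = Σf = 101
Mean = 1179 / 101 = 11.6733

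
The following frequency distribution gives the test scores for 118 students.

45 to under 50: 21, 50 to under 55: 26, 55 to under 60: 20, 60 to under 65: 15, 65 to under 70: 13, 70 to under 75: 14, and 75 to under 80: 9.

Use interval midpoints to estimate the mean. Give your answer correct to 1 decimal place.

Midpoints: 47.5, 52.5, 57.5, 62.5, 67.5, 72.5, 77.5
Σfm = 21×47.5 + 26×52.5 + 20×57.5 + 15×62.5 + 13×67.5 + 14×72.5 + 9×77.5 = 7040
n = Σf = 118
Mean = 7040 / 118 = 59.6610

59.7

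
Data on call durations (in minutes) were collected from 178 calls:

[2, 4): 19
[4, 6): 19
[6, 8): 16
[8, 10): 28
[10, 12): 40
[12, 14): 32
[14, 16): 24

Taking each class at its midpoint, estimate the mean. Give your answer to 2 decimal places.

Midpoints: 3, 5, 7, 9, 11, 13, 15
Σfm = 19×3 + 19×5 + 16×7 + 28×9 + 40×11 + 32×13 + 24×15 = 1732
n = Σf = 178
Mean = 1732 / 178 = 9.7303

9.73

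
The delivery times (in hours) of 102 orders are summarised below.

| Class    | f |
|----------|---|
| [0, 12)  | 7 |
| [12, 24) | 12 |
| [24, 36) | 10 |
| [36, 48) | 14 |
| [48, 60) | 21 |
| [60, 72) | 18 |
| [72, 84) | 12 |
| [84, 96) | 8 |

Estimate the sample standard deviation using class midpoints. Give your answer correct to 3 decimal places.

23.939

Midpoints: 6, 18, 30, 42, 54, 66, 78, 90
n = 102, Σfm = 5124, mean = 50.2353
Σfm² = 315288
Σf(m − x̄)² = Σfm² − (Σfm)²/n = 315288 − 5124²/102 = 57882.3529
Sample variance = 57882.3529 / 101 = 573.0926
Standard deviation = √573.0926 = 23.9394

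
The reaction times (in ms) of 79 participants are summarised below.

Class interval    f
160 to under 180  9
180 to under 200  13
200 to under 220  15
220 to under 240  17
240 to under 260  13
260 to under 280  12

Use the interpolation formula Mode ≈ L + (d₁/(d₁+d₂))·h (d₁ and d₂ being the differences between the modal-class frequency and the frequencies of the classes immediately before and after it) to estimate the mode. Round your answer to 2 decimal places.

Modal class: 220 to under 240 (highest frequency 17).
d₁ = 17 − 15 = 2, d₂ = 17 − 13 = 4
Mode ≈ 220 + (2/(2+4)) × 20 = 220 + 6.6667 = 226.6667

226.67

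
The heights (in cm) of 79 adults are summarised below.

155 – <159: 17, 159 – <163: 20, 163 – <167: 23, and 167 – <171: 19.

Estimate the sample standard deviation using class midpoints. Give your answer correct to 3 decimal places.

4.332

Midpoints: 157, 161, 165, 169
n = 79, Σfm = 12895, mean = 163.2278
Σfm² = 2106287
Σf(m − x̄)² = Σfm² − (Σfm)²/n = 2106287 − 12895²/79 = 1463.8987
Sample variance = 1463.8987 / 78 = 18.7679
Standard deviation = √18.7679 = 4.3322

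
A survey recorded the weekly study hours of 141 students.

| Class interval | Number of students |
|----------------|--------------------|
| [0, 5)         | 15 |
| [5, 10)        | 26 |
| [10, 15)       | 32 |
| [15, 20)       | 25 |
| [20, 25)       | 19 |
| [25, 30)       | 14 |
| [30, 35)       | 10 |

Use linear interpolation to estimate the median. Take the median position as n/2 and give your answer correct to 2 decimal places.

Cumulative frequencies: 15, 41, 73, 98, 117, 131, 141
n = 141; position = n/2 = 70.5.
This falls in the class [10, 15): L = 10, F = 41, f = 32, h = 5.
Median ≈ 10 + ((70.5 − 41) / 32) × 5 = 14.6094

14.61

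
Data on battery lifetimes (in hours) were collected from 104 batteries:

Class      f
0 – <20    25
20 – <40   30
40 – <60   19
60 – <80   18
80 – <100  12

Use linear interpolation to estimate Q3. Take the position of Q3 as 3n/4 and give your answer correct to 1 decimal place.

64.4

Cumulative frequencies: 25, 55, 74, 92, 104
n = 104; position = 3n/4 = 78.
This falls in the class 60 – <80: L = 60, F = 74, f = 18, h = 20.
Upper quartile ≈ 60 + ((78 − 74) / 18) × 20 = 64.4444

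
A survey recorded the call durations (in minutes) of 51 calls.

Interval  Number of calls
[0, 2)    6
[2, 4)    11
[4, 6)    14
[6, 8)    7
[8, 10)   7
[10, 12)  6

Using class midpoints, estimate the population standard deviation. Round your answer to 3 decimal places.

Midpoints: 1, 3, 5, 7, 9, 11
n = 51, Σfm = 287, mean = 5.6275
Σfm² = 2091
Σf(m − x̄)² = Σfm² − (Σfm)²/n = 2091 − 287²/51 = 475.9216
Population variance = 475.9216 / 51 = 9.3318
Standard deviation = √9.3318 = 3.0548

3.055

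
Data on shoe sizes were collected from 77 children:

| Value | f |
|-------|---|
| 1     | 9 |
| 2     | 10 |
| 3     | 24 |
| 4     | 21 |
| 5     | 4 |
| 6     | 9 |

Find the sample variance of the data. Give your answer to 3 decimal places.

Values: 1, 2, 3, 4, 5, 6
n = 77, Σfx = 259, mean = 3.3636
Σfx² = 1025
Σf(x − x̄)² = Σfx² − (Σfx)²/n = 1025 − 259²/77 = 153.8182
Sample variance = 153.8182 / 76 = 2.0239

2.024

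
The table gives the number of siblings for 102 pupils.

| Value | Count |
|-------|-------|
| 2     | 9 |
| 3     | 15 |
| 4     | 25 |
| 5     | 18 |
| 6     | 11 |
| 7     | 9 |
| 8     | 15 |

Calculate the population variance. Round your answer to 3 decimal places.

Values: 2, 3, 4, 5, 6, 7, 8
n = 102, Σfx = 502, mean = 4.9216
Σfx² = 2818
Σf(x − x̄)² = Σfx² − (Σfx)²/n = 2818 − 502²/102 = 347.3725
Population variance = 347.3725 / 102 = 3.4056

3.406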